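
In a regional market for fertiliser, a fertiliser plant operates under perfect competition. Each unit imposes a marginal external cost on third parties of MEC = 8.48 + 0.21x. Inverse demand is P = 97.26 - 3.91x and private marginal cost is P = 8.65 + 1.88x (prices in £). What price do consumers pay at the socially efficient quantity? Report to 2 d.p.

Social marginal cost = private MC + MEC = 17.13 + 2.09x.
Set SMC = demand: 17.13 + 2.09x = 97.26 - 3.91x → x* = 13.3550.
Consumer price on the demand curve at x*: 97.26 − 3.91×13.3550 = 45.0420.

P = £45.04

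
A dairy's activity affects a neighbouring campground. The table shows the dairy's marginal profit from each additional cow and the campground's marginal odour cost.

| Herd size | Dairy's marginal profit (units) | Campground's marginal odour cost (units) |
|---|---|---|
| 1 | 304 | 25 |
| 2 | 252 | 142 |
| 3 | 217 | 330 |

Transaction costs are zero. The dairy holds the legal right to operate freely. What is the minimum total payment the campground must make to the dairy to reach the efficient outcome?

Left alone the dairy would choose level 3 (marginal profit stays positive).
Efficient level: k* = 2 (marginal profit ≥ marginal odour cost through 2).
The campground must at least cover the dairy's forgone profit from cutting 3→2: 217 = 217.

217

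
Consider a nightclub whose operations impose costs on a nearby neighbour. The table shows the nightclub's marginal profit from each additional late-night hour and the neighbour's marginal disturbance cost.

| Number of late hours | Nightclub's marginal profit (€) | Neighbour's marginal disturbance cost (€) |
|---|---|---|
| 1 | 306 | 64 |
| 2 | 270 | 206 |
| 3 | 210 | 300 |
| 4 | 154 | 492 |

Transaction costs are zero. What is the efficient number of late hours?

2

Bargaining reaches the level where marginal profit last exceeds marginal disturbance cost.
That holds through level 2 (270 ≥ 206) but not at 3 (210 < 300).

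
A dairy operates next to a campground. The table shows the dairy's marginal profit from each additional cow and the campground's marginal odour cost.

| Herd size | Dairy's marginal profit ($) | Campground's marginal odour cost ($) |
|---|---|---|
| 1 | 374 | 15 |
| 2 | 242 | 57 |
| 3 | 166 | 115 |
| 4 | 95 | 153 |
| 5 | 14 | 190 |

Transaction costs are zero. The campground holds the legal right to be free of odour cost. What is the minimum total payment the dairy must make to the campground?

$187

Efficient level: marginal profit ≥ marginal odour cost through level 3, so k* = 3.
With the campground holding the right, the dairy must at least compensate total damage at k*: 15 + 57 + 115 = 187.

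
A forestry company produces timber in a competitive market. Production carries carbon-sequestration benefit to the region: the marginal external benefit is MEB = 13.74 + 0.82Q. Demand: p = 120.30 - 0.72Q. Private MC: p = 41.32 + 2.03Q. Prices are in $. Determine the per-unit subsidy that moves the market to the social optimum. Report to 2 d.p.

subsidy = $53.13 per unit

Social marginal cost = private MC − MEB = 27.58 + 1.21Q.
Set SMC = demand: 27.58 + 1.21Q = 120.30 - 0.72Q → Q* = 48.0415.
The Pigouvian subsidy equals MEB at Q*: 13.74 + 0.82×48.0415 = 53.1340.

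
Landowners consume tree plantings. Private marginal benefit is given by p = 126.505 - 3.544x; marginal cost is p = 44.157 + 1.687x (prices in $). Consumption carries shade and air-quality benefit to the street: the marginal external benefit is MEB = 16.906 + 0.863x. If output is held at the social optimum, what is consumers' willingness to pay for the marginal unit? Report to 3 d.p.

P = $45.975

Social marginal benefit = demand + MEB = 143.411 - 2.681x.
Set SMB = MC: 143.411 - 2.681x = 44.157 + 1.687x → x* = 22.7230.
Consumer price on the demand curve at x*: 126.505 − 3.544×22.7230 = 45.9747.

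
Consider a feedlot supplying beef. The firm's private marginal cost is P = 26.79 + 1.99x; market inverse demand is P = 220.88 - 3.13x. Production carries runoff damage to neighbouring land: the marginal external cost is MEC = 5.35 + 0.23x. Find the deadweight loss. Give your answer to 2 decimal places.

Market equilibrium (private): 26.79 + 1.99x = 220.88 - 3.13x → x_m = 37.9082.
Social marginal cost = private MC + MEC = 32.14 + 2.22x.
Set SMC = demand: 32.14 + 2.22x = 220.88 - 3.13x → x* = 35.2785.
Height of the DWL triangle at x_m is SMC(x_m) − demand(x_m) = MEC(x_m) = 14.0689.
DWL = ½ × 2.6297 × 14.0689 = 18.4985.

DWL = 18.50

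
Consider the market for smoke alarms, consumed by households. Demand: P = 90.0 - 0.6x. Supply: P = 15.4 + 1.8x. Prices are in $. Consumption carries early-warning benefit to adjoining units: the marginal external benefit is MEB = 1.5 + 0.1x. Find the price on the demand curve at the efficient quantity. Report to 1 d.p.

P = $70.1

Social marginal benefit = demand + MEB = 91.5 - 0.5x.
Set SMB = MC: 91.5 - 0.5x = 15.4 + 1.8x → x* = 33.0870.
Consumer price on the demand curve at x*: 90.0 − 0.6×33.0870 = 70.1478.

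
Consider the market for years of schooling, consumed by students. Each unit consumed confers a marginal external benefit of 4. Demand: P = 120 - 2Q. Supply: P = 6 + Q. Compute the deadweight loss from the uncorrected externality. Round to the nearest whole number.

DWL = 3

Market equilibrium (private): 6 + Q = 120 - 2Q → Q_m = 38.0000.
Social marginal benefit = demand + MEB = 124 - 2Q.
Set SMB = MC: 124 - 2Q = 6 + Q → Q* = 39.3333.
The welfare-loss triangle has base |Q_m − Q*| and height MEB(Q_m) (the vertical gap between SMB and MC is zero at Q* and MEB at Q_m).
DWL = ½ × 1.3333 × 4.0000 = 2.6666.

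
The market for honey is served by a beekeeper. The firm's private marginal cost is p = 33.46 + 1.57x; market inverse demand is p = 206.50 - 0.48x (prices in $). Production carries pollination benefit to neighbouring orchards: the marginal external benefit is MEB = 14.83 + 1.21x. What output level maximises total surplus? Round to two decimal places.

Social marginal cost = private MC − MEB = 18.63 + 0.36x.
Set SMC = demand: 18.63 + 0.36x = 206.50 - 0.48x → x* = 223.6548.

x* = 223.65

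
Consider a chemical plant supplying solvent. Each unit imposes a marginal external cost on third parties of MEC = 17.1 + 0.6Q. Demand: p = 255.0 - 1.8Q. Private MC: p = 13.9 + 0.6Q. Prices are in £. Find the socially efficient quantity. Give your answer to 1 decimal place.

Social marginal cost = private MC + MEC = 31.0 + 1.2Q.
Set SMC = demand: 31.0 + 1.2Q = 255.0 - 1.8Q → Q* = 74.6667.

Q* = 74.7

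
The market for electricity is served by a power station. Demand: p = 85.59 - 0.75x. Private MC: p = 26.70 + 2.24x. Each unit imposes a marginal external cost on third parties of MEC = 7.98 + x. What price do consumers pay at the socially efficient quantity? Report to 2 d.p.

P = 76.02

Social marginal cost = private MC + MEC = 34.68 + 3.24x.
Set SMC = demand: 34.68 + 3.24x = 85.59 - 0.75x → x* = 12.7594.
Consumer price on the demand curve at x*: 85.59 − 0.75×12.7594 = 76.0205.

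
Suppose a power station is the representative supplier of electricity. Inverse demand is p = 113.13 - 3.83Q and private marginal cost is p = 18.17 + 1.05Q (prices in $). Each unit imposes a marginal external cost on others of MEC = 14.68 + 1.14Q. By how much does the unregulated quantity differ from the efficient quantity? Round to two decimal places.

6.12 units

Market equilibrium (private): 18.17 + 1.05Q = 113.13 - 3.83Q → Q_m = 19.4590.
Social marginal cost = private MC + MEC = 32.85 + 2.19Q.
Set SMC = demand: 32.85 + 2.19Q = 113.13 - 3.83Q → Q* = 13.3355.
Gap = |19.4590 − 13.3355| = 6.1235.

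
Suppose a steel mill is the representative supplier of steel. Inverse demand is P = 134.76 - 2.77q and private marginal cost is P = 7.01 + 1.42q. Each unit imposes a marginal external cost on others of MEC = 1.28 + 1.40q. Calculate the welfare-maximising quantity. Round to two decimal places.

q* = 22.62

Social marginal cost = private MC + MEC = 8.29 + 2.82q.
Set SMC = demand: 8.29 + 2.82q = 134.76 - 2.77q → q* = 22.6243.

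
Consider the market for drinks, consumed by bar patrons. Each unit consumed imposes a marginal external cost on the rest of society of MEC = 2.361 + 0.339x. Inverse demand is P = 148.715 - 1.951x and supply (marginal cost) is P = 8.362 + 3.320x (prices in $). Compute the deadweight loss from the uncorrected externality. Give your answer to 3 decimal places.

DWL = $11.558

Market equilibrium (private): 8.362 + 3.320x = 148.715 - 1.951x → x_m = 26.6274.
Social marginal benefit = demand − MEC = 146.354 - 2.290x.
Set SMB = MC: 146.354 - 2.290x = 8.362 + 3.320x → x* = 24.5975.
The welfare-loss triangle has base |x_m − x*| and height MEC(x_m) (the vertical gap between SMB and MC is zero at x* and MEC at x_m).
DWL = ½ × 2.0299 × 11.3877 = 11.5579.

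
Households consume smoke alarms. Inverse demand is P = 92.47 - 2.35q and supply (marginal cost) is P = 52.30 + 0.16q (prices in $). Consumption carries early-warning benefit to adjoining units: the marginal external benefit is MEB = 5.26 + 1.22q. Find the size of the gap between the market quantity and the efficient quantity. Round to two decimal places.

Market equilibrium (private): 52.30 + 0.16q = 92.47 - 2.35q → q_m = 16.0040.
Social marginal benefit = demand + MEB = 97.73 - 1.13q.
Set SMB = MC: 97.73 - 1.13q = 52.30 + 0.16q → q* = 35.2171.
Gap = |16.0040 − 35.2171| = 19.2131.

19.21 units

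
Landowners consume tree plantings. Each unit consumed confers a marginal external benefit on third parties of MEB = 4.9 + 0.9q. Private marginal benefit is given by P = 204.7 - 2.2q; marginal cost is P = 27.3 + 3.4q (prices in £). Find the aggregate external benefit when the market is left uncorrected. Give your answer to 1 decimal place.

Market equilibrium (private): 27.3 + 3.4q = 204.7 - 2.2q → q_m = 31.6786.
Total external benefit = ∫₀^{q_m} (4.9 + 0.9q) dq = 4.9×31.6786 + ½×0.9×31.6786² = 606.8153.

£606.8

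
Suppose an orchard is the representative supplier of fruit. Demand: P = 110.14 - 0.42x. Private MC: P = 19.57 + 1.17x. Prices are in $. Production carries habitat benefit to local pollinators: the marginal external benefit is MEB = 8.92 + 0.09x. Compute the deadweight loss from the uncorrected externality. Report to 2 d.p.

Market equilibrium (private): 19.57 + 1.17x = 110.14 - 0.42x → x_m = 56.9623.
Social marginal cost = private MC − MEB = 10.65 + 1.08x.
Set SMC = demand: 10.65 + 1.08x = 110.14 - 0.42x → x* = 66.3267.
Height of the DWL triangle at x_m is demand(x_m) − SMC(x_m) = MEB(x_m) = 14.0466.
DWL = ½ × 9.3644 × 14.0466 = 65.7690.

DWL = $65.77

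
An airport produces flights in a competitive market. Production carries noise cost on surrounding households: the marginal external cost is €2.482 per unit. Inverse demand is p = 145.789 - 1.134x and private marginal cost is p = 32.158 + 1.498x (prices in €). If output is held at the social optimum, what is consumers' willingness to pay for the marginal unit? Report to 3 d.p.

P = €97.900

Social marginal cost = private MC + MEC = 34.640 + 1.498x.
Set SMC = demand: 34.640 + 1.498x = 145.789 - 1.134x → x* = 42.2299.
Consumer price on the demand curve at x*: 145.789 − 1.134×42.2299 = 97.9003.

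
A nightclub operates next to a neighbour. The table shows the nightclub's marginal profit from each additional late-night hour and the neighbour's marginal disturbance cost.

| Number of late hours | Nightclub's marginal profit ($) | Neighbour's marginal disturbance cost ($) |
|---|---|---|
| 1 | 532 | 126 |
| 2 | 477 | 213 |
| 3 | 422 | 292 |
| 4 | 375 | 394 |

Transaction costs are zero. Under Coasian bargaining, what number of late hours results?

3

Bargaining reaches the level where marginal profit last exceeds marginal disturbance cost.
That holds through level 3 (422 ≥ 292) but not at 4 (375 < 394).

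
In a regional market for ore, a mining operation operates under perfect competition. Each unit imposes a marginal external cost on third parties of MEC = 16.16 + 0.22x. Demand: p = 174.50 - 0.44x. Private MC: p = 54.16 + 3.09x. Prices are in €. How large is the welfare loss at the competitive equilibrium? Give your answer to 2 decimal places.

Market equilibrium (private): 54.16 + 3.09x = 174.50 - 0.44x → x_m = 34.0907.
Social marginal cost = private MC + MEC = 70.32 + 3.31x.
Set SMC = demand: 70.32 + 3.31x = 174.50 - 0.44x → x* = 27.7813.
The loss is the area between SMC and demand from x* to x_m; with linear curves that's a triangle of height MEC(x_m).
DWL = ½ × 6.3094 × 23.6599 = 74.6399.

DWL = €74.64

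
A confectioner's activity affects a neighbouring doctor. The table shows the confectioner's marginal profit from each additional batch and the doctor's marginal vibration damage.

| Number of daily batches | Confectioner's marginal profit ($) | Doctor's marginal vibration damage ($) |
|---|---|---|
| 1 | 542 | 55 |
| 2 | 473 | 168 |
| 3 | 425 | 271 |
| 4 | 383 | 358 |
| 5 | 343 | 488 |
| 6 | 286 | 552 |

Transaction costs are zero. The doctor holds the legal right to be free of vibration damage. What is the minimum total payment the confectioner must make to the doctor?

$852

Efficient level: marginal profit ≥ marginal vibration damage through level 4, so k* = 4.
With the doctor holding the right, the confectioner must at least compensate total damage at k*: 55 + 168 + 271 + 358 = 852.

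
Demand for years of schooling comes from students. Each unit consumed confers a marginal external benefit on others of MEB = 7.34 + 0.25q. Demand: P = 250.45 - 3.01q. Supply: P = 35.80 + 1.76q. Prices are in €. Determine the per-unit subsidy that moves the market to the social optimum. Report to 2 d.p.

subsidy = €19.62 per unit

Social marginal benefit = demand + MEB = 257.79 - 2.76q.
Set SMB = MC: 257.79 - 2.76q = 35.80 + 1.76q → q* = 49.1128.
The Pigouvian subsidy equals MEB at q*: 7.34 + 0.25×49.1128 = 19.6182.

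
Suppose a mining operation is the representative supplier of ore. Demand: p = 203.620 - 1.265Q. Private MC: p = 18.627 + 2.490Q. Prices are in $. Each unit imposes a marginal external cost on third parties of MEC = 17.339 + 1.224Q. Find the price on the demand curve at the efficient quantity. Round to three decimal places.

P = $161.025

Social marginal cost = private MC + MEC = 35.966 + 3.714Q.
Set SMC = demand: 35.966 + 3.714Q = 203.620 - 1.265Q → Q* = 33.6722.
Consumer price on the demand curve at Q*: 203.620 − 1.265×33.6722 = 161.0247.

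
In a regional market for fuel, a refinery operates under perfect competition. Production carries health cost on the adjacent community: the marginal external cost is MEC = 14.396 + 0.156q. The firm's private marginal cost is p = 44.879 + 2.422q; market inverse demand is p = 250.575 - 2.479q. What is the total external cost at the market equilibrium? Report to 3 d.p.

Market equilibrium (private): 44.879 + 2.422q = 250.575 - 2.479q → q_m = 41.9702.
Total external cost = ∫₀^{q_m} (14.396 + 0.156q) dq = 14.396×41.9702 + ½×0.156×41.9702² = 741.5998.

741.600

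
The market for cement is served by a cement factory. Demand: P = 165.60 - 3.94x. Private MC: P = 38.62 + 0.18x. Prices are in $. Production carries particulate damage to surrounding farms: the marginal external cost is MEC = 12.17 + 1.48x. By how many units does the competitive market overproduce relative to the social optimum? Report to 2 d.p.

10.32 units

Market equilibrium (private): 38.62 + 0.18x = 165.60 - 3.94x → x_m = 30.8204.
Social marginal cost = private MC + MEC = 50.79 + 1.66x.
Set SMC = demand: 50.79 + 1.66x = 165.60 - 3.94x → x* = 20.5018.
Gap = |30.8204 − 20.5018| = 10.3186.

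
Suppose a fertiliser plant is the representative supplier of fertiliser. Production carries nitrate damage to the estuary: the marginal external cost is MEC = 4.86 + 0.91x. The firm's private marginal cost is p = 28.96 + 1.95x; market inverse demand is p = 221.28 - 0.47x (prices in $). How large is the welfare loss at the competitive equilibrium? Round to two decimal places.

DWL = $894.38

Market equilibrium (private): 28.96 + 1.95x = 221.28 - 0.47x → x_m = 79.4711.
Social marginal cost = private MC + MEC = 33.82 + 2.86x.
Set SMC = demand: 33.82 + 2.86x = 221.28 - 0.47x → x* = 56.2943.
The welfare-loss triangle has base |x_m − x*| and height MEC(x_m) (the vertical gap between SMC and demand is zero at x* and MEC at x_m).
DWL = ½ × 23.1768 × 77.1787 = 894.3776.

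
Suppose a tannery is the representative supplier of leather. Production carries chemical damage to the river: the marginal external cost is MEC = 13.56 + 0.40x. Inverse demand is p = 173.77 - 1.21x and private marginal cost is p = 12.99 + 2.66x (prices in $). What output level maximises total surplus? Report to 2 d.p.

Social marginal cost = private MC + MEC = 26.55 + 3.06x.
Set SMC = demand: 26.55 + 3.06x = 173.77 - 1.21x → x* = 34.4778.

x* = 34.48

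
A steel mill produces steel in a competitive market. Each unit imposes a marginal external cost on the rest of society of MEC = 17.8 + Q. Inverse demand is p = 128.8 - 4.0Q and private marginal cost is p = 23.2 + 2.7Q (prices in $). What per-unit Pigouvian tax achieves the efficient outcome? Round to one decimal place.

Social marginal cost = private MC + MEC = 41.0 + 3.7Q.
Set SMC = demand: 41.0 + 3.7Q = 128.8 - 4.0Q → Q* = 11.4026.
The Pigouvian tax equals MEC at Q*: 17.8 + 1.0×11.4026 = 29.2026.

tax = $29.2 per unit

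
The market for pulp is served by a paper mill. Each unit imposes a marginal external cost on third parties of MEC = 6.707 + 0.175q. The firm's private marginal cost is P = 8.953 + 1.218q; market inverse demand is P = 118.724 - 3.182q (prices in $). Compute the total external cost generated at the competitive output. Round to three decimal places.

$221.786

Market equilibrium (private): 8.953 + 1.218q = 118.724 - 3.182q → q_m = 24.9480.
Total external cost = ∫₀^{q_m} (6.707 + 0.175q) dq = 6.707×24.9480 + ½×0.175×24.9480² = 221.7865.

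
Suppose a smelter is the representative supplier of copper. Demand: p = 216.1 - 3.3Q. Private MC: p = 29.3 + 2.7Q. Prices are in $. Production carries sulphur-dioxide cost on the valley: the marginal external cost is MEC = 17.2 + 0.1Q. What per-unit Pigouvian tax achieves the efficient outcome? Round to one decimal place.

tax = $20.0 per unit

Social marginal cost = private MC + MEC = 46.5 + 2.8Q.
Set SMC = demand: 46.5 + 2.8Q = 216.1 - 3.3Q → Q* = 27.8033.
The Pigouvian tax equals MEC at Q*: 17.2 + 0.1×27.8033 = 19.9803.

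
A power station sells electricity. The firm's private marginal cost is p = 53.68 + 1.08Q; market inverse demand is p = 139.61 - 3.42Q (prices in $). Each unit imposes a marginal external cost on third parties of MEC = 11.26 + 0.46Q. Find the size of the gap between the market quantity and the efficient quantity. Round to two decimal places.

Market equilibrium (private): 53.68 + 1.08Q = 139.61 - 3.42Q → Q_m = 19.0956.
Social marginal cost = private MC + MEC = 64.94 + 1.54Q.
Set SMC = demand: 64.94 + 1.54Q = 139.61 - 3.42Q → Q* = 15.0544.
Gap = |19.0956 − 15.0544| = 4.0412.

4.04 units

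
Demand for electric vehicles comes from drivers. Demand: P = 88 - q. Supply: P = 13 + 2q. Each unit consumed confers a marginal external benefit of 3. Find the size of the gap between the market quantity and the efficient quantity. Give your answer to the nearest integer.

1 units

Market equilibrium (private): 13 + 2q = 88 - q → q_m = 25.0000.
Social marginal benefit = demand + MEB = 91 - q.
Set SMB = MC: 91 - q = 13 + 2q → q* = 26.0000.
Gap = |25.0000 − 26.0000| = 1.0000.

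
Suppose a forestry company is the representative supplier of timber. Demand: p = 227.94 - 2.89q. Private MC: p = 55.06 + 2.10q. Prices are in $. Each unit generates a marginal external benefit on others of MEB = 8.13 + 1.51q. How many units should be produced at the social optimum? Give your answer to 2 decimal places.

Social marginal cost = private MC − MEB = 46.93 + 0.59q.
Set SMC = demand: 46.93 + 0.59q = 227.94 - 2.89q → q* = 52.0144.

q* = 52.01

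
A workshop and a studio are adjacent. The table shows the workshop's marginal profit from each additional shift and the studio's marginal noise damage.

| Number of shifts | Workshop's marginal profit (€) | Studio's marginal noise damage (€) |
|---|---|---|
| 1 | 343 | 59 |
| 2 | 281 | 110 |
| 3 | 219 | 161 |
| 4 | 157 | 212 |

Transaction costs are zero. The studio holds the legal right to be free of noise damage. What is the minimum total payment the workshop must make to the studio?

€330

Efficient level: marginal profit ≥ marginal noise damage through level 3, so k* = 3.
With the studio holding the right, the workshop must at least compensate total damage at k*: 59 + 110 + 161 = 330.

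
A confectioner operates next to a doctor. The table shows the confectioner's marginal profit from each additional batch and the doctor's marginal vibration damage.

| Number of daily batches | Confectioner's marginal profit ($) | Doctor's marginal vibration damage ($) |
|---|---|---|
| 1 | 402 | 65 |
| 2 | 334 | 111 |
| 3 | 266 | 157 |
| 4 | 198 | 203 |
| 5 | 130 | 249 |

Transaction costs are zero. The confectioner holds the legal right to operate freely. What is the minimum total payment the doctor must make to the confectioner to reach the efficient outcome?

Left alone the confectioner would choose level 5 (marginal profit stays positive).
Efficient level: k* = 3 (marginal profit ≥ marginal vibration damage through 3).
The doctor must at least cover the confectioner's forgone profit from cutting 5→3: 198 + 130 = 328.

$328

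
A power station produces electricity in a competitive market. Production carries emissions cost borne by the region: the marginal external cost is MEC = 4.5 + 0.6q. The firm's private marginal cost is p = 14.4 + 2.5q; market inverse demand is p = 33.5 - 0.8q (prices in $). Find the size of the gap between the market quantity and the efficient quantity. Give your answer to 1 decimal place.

2.0 units

Market equilibrium (private): 14.4 + 2.5q = 33.5 - 0.8q → q_m = 5.7879.
Social marginal cost = private MC + MEC = 18.9 + 3.1q.
Set SMC = demand: 18.9 + 3.1q = 33.5 - 0.8q → q* = 3.7436.
Gap = |5.7879 − 3.7436| = 2.0443.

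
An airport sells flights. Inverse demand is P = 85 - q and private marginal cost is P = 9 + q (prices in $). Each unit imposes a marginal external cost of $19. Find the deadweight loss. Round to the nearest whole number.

DWL = $90

Market equilibrium (private): 9 + q = 85 - q → q_m = 38.0000.
Social marginal cost = private MC + MEC = 28 + q.
Set SMC = demand: 28 + q = 85 - q → q* = 28.5000.
The loss is the area between SMC and demand from q* to q_m; with linear curves that's a triangle of height MEC(q_m).
DWL = ½ × 9.5000 × 19.0000 = 90.2500.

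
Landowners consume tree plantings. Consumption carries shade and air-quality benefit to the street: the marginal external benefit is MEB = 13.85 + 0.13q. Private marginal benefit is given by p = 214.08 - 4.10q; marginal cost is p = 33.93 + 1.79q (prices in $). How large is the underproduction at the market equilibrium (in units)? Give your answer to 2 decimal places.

Market equilibrium (private): 33.93 + 1.79q = 214.08 - 4.10q → q_m = 30.5857.
Social marginal benefit = demand + MEB = 227.93 - 3.97q.
Set SMB = MC: 227.93 - 3.97q = 33.93 + 1.79q → q* = 33.6806.
Gap = |30.5857 − 33.6806| = 3.0949.

3.09 units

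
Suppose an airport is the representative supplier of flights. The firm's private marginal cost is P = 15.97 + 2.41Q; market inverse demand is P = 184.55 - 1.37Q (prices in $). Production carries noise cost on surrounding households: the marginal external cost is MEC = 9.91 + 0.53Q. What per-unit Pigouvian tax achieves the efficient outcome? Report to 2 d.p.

Social marginal cost = private MC + MEC = 25.88 + 2.94Q.
Set SMC = demand: 25.88 + 2.94Q = 184.55 - 1.37Q → Q* = 36.8144.
The Pigouvian tax equals MEC at Q*: 9.91 + 0.53×36.8144 = 29.4216.

tax = $29.42 per unit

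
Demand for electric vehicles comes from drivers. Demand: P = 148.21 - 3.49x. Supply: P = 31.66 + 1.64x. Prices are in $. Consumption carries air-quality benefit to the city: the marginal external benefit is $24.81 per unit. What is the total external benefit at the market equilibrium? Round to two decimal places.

$563.67

Market equilibrium (private): 31.66 + 1.64x = 148.21 - 3.49x → x_m = 22.7193.
Total external benefit = MEB × x_m = 24.81 × 22.7193 = 563.6658.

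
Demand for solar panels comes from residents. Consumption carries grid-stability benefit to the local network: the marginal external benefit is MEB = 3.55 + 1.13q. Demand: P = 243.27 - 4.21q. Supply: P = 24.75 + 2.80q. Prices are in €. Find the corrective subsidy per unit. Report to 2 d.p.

Social marginal benefit = demand + MEB = 246.82 - 3.08q.
Set SMB = MC: 246.82 - 3.08q = 24.75 + 2.80q → q* = 37.7670.
The Pigouvian subsidy equals MEB at q*: 3.55 + 1.13×37.7670 = 46.2267.

subsidy = €46.23 per unit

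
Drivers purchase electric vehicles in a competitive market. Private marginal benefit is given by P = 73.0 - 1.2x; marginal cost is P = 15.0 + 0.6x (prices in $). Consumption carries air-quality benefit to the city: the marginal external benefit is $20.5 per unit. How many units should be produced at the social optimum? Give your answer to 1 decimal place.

Social marginal benefit = demand + MEB = 93.5 - 1.2x.
Set SMB = MC: 93.5 - 1.2x = 15.0 + 0.6x → x* = 43.6111.

x* = 43.6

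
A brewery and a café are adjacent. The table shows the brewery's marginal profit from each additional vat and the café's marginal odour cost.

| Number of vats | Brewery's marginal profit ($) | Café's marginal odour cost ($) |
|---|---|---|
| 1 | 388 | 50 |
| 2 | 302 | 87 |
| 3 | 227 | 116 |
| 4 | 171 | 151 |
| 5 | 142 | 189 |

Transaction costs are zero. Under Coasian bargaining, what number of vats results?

4

Bargaining reaches the level where marginal profit last exceeds marginal odour cost.
That holds through level 4 (171 ≥ 151) but not at 5 (142 < 189).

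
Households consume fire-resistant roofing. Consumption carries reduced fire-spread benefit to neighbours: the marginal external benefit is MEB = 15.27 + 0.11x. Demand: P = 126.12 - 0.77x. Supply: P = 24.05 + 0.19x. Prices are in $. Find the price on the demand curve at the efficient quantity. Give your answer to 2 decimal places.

P = $19.82

Social marginal benefit = demand + MEB = 141.39 - 0.66x.
Set SMB = MC: 141.39 - 0.66x = 24.05 + 0.19x → x* = 138.0471.
Consumer price on the demand curve at x*: 126.12 − 0.77×138.0471 = 19.8237.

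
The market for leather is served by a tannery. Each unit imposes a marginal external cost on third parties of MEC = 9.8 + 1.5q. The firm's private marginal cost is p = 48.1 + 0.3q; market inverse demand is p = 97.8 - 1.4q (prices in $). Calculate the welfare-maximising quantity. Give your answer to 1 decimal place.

q* = 12.5

Social marginal cost = private MC + MEC = 57.9 + 1.8q.
Set SMC = demand: 57.9 + 1.8q = 97.8 - 1.4q → q* = 12.4688.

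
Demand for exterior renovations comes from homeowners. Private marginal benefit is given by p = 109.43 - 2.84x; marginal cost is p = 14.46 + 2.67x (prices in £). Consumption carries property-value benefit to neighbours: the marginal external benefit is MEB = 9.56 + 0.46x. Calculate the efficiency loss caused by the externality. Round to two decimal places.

DWL = £30.28

Market equilibrium (private): 14.46 + 2.67x = 109.43 - 2.84x → x_m = 17.2359.
Social marginal benefit = demand + MEB = 118.99 - 2.38x.
Set SMB = MC: 118.99 - 2.38x = 14.46 + 2.67x → x* = 20.6990.
The loss is the area between SMB and MC from x* to x_m; with linear curves that's a triangle of height MEB(x_m).
DWL = ½ × 3.4631 × 17.4885 = 30.2822.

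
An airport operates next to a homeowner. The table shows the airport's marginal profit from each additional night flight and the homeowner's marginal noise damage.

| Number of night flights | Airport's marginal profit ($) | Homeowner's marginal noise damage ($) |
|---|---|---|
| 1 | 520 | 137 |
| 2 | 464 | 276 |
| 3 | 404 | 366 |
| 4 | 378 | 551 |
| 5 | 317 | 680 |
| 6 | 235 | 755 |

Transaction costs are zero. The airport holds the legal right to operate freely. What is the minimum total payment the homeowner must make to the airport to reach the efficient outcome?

$930

Left alone the airport would choose level 6 (marginal profit stays positive).
Efficient level: k* = 3 (marginal profit ≥ marginal noise damage through 3).
The homeowner must at least cover the airport's forgone profit from cutting 6→3: 378 + 317 + 235 = 930.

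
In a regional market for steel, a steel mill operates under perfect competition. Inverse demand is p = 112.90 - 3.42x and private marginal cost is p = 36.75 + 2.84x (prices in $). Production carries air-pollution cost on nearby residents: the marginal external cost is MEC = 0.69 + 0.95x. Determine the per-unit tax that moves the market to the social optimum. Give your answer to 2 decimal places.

tax = $10.63 per unit

Social marginal cost = private MC + MEC = 37.44 + 3.79x.
Set SMC = demand: 37.44 + 3.79x = 112.90 - 3.42x → x* = 10.4660.
The Pigouvian tax equals MEC at x*: 0.69 + 0.95×10.4660 = 10.6327.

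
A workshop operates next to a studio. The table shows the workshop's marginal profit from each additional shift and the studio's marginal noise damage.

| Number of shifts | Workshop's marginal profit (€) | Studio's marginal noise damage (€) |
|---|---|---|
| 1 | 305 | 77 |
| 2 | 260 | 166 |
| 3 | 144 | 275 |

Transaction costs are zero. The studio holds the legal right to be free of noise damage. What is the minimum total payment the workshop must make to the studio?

Efficient level: marginal profit ≥ marginal noise damage through level 2, so k* = 2.
With the studio holding the right, the workshop must at least compensate total damage at k*: 77 + 166 = 243.

€243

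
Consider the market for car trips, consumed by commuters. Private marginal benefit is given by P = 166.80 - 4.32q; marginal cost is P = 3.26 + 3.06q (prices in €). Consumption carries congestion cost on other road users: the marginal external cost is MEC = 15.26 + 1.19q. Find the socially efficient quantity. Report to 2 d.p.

Social marginal benefit = demand − MEC = 151.54 - 5.51q.
Set SMB = MC: 151.54 - 5.51q = 3.26 + 3.06q → q* = 17.3022.

q* = 17.30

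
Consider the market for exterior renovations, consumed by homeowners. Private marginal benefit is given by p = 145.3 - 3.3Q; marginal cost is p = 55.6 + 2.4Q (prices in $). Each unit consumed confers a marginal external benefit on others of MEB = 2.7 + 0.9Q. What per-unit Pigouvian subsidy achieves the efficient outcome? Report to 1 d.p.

subsidy = $20.0 per unit

Social marginal benefit = demand + MEB = 148.0 - 2.4Q.
Set SMB = MC: 148.0 - 2.4Q = 55.6 + 2.4Q → Q* = 19.2500.
The Pigouvian subsidy equals MEB at Q*: 2.7 + 0.9×19.2500 = 20.0250.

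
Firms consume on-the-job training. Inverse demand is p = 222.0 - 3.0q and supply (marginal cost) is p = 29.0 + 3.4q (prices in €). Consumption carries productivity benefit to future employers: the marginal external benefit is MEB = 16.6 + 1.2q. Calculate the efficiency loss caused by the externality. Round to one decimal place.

Market equilibrium (private): 29.0 + 3.4q = 222.0 - 3.0q → q_m = 30.1563.
Social marginal benefit = demand + MEB = 238.6 - 1.8q.
Set SMB = MC: 238.6 - 1.8q = 29.0 + 3.4q → q* = 40.3077.
Height of the DWL triangle at q_m is SMB(q_m) − MC(q_m) = MEB(q_m) = 52.7875.
DWL = ½ × 10.1514 × 52.7875 = 267.9335.

DWL = €267.9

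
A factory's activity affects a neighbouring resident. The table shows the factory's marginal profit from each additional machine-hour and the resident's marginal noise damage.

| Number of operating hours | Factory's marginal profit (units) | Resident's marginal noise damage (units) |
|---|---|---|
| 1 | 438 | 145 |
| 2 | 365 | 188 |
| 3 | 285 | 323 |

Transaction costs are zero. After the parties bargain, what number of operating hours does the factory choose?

Bargaining reaches the level where marginal profit last exceeds marginal noise damage.
That holds through level 2 (365 ≥ 188) but not at 3 (285 < 323).

2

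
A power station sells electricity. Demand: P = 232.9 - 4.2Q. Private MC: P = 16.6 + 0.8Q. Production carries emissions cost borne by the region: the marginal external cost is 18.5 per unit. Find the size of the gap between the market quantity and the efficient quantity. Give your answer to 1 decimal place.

Market equilibrium (private): 16.6 + 0.8Q = 232.9 - 4.2Q → Q_m = 43.2600.
Social marginal cost = private MC + MEC = 35.1 + 0.8Q.
Set SMC = demand: 35.1 + 0.8Q = 232.9 - 4.2Q → Q* = 39.5600.
Gap = |43.2600 − 39.5600| = 3.7000.

3.7 units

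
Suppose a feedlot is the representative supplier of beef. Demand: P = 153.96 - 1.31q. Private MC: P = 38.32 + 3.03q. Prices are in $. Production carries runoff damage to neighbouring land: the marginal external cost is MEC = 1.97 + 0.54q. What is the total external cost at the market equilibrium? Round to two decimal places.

$244.18

Market equilibrium (private): 38.32 + 3.03q = 153.96 - 1.31q → q_m = 26.6452.
Total external cost = ∫₀^{q_m} (1.97 + 0.54q) dq = 1.97×26.6452 + ½×0.54×26.6452² = 244.1820.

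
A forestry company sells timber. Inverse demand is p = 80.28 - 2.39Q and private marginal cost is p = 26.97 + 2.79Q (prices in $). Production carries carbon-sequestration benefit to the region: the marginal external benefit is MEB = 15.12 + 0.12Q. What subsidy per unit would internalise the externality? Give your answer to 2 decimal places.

Social marginal cost = private MC − MEB = 11.85 + 2.67Q.
Set SMC = demand: 11.85 + 2.67Q = 80.28 - 2.39Q → Q* = 13.5237.
The Pigouvian subsidy equals MEB at Q*: 15.12 + 0.12×13.5237 = 16.7428.

subsidy = $16.74 per unit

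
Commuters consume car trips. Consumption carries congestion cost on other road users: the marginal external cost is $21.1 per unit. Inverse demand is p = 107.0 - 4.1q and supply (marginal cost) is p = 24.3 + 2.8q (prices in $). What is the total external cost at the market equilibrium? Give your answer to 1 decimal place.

Market equilibrium (private): 24.3 + 2.8q = 107.0 - 4.1q → q_m = 11.9855.
Total external cost = MEC × q_m = 21.1 × 11.9855 = 252.8941.

$252.9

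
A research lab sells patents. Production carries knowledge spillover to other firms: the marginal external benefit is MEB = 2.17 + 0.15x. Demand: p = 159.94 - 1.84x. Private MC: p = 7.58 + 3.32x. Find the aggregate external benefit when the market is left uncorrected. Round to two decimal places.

129.46

Market equilibrium (private): 7.58 + 3.32x = 159.94 - 1.84x → x_m = 29.5271.
Total external benefit = ∫₀^{x_m} (2.17 + 0.15x) dx = 2.17×29.5271 + ½×0.15×29.5271² = 129.4625.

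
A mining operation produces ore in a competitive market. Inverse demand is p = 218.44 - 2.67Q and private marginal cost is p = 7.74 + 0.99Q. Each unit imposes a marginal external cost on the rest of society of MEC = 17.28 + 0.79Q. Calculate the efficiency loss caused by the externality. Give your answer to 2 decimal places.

Market equilibrium (private): 7.74 + 0.99Q = 218.44 - 2.67Q → Q_m = 57.5683.
Social marginal cost = private MC + MEC = 25.02 + 1.78Q.
Set SMC = demand: 25.02 + 1.78Q = 218.44 - 2.67Q → Q* = 43.4652.
The loss is the area between SMC and demand from Q* to Q_m; with linear curves that's a triangle of height MEC(Q_m).
DWL = ½ × 14.1031 × 62.7590 = 442.5482.

DWL = 442.55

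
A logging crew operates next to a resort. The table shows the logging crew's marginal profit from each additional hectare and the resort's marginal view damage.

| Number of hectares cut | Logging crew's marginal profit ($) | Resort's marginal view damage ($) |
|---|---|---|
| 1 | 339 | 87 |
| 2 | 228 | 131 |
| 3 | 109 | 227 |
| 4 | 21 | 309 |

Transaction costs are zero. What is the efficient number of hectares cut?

Bargaining reaches the level where marginal profit last exceeds marginal view damage.
That holds through level 2 (228 ≥ 131) but not at 3 (109 < 227).

2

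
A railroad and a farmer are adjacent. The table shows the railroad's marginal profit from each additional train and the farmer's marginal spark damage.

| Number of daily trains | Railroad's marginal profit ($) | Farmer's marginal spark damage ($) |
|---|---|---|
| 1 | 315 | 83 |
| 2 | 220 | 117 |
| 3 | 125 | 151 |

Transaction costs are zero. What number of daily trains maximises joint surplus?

Bargaining reaches the level where marginal profit last exceeds marginal spark damage.
That holds through level 2 (220 ≥ 117) but not at 3 (125 < 151).

2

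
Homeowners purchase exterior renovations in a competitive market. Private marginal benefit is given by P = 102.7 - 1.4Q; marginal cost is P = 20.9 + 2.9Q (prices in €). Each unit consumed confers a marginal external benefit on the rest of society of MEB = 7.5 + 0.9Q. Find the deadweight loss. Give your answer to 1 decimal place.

Market equilibrium (private): 20.9 + 2.9Q = 102.7 - 1.4Q → Q_m = 19.0233.
Social marginal benefit = demand + MEB = 110.2 - 0.5Q.
Set SMB = MC: 110.2 - 0.5Q = 20.9 + 2.9Q → Q* = 26.2647.
Height of the DWL triangle at Q_m is SMB(Q_m) − MC(Q_m) = MEB(Q_m) = 24.6209.
DWL = ½ × 7.2414 × 24.6209 = 89.1449.

DWL = €89.1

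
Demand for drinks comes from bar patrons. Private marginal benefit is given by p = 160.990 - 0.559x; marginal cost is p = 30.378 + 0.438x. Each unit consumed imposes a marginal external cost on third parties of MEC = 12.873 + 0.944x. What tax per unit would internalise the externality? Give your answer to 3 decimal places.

Social marginal benefit = demand − MEC = 148.117 - 1.503x.
Set SMB = MC: 148.117 - 1.503x = 30.378 + 0.438x → x* = 60.6589.
The Pigouvian tax equals MEC at x*: 12.873 + 0.944×60.6589 = 70.1350.

tax = 70.135 per unit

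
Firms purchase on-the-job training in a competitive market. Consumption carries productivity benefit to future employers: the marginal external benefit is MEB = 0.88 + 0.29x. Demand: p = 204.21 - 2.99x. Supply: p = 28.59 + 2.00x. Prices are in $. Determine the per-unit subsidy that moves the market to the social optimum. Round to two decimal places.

subsidy = $11.77 per unit

Social marginal benefit = demand + MEB = 205.09 - 2.70x.
Set SMB = MC: 205.09 - 2.70x = 28.59 + 2.00x → x* = 37.5532.
The Pigouvian subsidy equals MEB at x*: 0.88 + 0.29×37.5532 = 11.7704.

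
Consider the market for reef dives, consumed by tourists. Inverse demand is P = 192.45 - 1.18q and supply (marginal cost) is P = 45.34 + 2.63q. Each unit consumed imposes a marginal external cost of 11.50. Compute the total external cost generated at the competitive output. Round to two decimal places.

Market equilibrium (private): 45.34 + 2.63q = 192.45 - 1.18q → q_m = 38.6115.
Total external cost = MEC × q_m = 11.50 × 38.6115 = 444.0323.

444.03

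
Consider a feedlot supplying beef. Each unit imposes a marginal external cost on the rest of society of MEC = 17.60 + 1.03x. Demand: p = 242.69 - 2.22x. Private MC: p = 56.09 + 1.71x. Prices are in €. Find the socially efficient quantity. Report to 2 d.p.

Social marginal cost = private MC + MEC = 73.69 + 2.74x.
Set SMC = demand: 73.69 + 2.74x = 242.69 - 2.22x → x* = 34.0726.

x* = 34.07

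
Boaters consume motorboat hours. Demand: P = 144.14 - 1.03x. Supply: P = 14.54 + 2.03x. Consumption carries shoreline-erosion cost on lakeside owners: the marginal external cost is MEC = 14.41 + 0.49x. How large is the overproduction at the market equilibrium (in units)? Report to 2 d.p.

Market equilibrium (private): 14.54 + 2.03x = 144.14 - 1.03x → x_m = 42.3529.
Social marginal benefit = demand − MEC = 129.73 - 1.52x.
Set SMB = MC: 129.73 - 1.52x = 14.54 + 2.03x → x* = 32.4479.
Gap = |42.3529 − 32.4479| = 9.9050.

9.91 units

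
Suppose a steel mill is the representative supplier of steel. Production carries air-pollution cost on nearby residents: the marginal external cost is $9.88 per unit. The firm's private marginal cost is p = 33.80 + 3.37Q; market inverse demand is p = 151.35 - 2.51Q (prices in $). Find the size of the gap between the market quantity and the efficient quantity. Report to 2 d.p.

Market equilibrium (private): 33.80 + 3.37Q = 151.35 - 2.51Q → Q_m = 19.9915.
Social marginal cost = private MC + MEC = 43.68 + 3.37Q.
Set SMC = demand: 43.68 + 3.37Q = 151.35 - 2.51Q → Q* = 18.3112.
Gap = |19.9915 − 18.3112| = 1.6803.

1.68 units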